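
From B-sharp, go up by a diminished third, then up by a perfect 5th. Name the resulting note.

A

A diminished third up from B# is D (letter D, 2 semitones up).
A perfect fifth up from D is A (letter A, 7 semitones up).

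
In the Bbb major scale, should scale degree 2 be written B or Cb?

Cb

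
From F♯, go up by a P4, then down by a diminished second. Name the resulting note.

A##

A perfect fourth up from F# is B (letter B, 5 semitones up).
A diminished second down from B is A## (letter A, 0 semitones down).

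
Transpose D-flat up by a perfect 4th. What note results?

Gb

A fourth above D lands on the letter G.
A perfect fourth spans 5 semitones, so Db moves to pitch class 6. On the letter G that is Gb.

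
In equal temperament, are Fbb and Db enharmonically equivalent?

No

Fbb is pitch class 3; Db is pitch class 1.
The pitch classes differ (3 vs. 1), so they are not enharmonic equivalents.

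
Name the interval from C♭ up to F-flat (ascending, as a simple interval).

The letter names run C→F, a span of 3 letter steps, so the interval is some kind of fourth.
Cb to Fb is 5 semitones. A perfect fourth is 5, so 5 makes it perfect.

perfect fourth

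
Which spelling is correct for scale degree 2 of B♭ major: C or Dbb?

Each scale degree takes a distinct letter name. Degree 2 of a scale on B must use the letter C.
C and Dbb are enharmonically the same pitch, but only C uses the letter C, so it is the correct spelling here.

C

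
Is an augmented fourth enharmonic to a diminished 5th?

Yes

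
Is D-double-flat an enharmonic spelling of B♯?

Yes

Dbb = pitch class 0 and B# = pitch class 0 — the same pitch class, so they are enharmonic equivalents.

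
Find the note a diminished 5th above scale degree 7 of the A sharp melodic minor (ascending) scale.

Scale degree 7 of A# melodic minor (ascending) is G##.
A diminished fifth (6 semitones) above G## lands on the letter D, giving D#.

D#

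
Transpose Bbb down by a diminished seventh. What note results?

A seventh below B lands on the letter C.
A diminished seventh spans 9 semitones, so Bbb moves to pitch class 0. On the letter C that is C.

C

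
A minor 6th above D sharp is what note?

B

A sixth above D lands on the letter B.
A minor sixth spans 8 semitones, so D# moves to pitch class 11. On the letter B that is B.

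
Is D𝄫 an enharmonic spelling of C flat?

No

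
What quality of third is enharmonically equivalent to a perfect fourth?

augmented

A perfect fourth spans 5 semitones.
A third spanning 5 semitones is augmented (the major third is 4).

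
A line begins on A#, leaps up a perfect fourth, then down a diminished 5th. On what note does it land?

A perfect fourth up from A# is D# (letter D, 5 semitones up).
A diminished fifth down from D# is G## (letter G, 6 semitones down).

G##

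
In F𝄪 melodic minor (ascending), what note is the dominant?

The F## melodic minor (ascending) scale runs F## G## A# B# C## D## E##.
Degree 5 is C##.

C##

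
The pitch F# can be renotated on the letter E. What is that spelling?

E##

Plain E sits 2 semitones below F#, so on the letter E the same pitch needs a double sharp: E##.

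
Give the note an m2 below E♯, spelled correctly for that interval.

D##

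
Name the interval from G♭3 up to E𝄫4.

Counting letters G–A–B–C–D–E gives a sixth.
Gb→Ebb = 8 semitones, 1 narrower than the major sixth (9), so minor.

minor sixth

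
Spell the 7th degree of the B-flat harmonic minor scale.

A

The Bb harmonic minor scale runs Bb C Db Eb F Gb A.
Degree 7 is A.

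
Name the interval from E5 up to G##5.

augmented third

Counting letters E–F–G gives a third.
E→G## = 5 semitones, 1 wider than the major third (4), so augmented.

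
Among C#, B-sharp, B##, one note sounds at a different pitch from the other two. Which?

B#

In 12-tone equal temperament, enharmonic equivalents share a pitch class. C# is pitch class 1; B# is pitch class 0; B## is pitch class 1.
C# and B## share pitch class 1, while B# is pitch class 0.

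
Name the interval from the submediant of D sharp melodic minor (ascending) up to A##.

major seventh

The submediant of D# melodic minor (ascending) is B#.
B# up to A##: letters B→A make it a seventh; 11 semitones makes it major.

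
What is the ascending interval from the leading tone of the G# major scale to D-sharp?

minor sixth

The leading tone of G# major is F##.
F## up to D#: letters F→D make it a sixth; 8 semitones makes it minor.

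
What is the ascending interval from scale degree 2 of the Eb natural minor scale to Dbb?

diminished sixth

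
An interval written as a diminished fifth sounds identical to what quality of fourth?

A diminished fifth spans 6 semitones.
A fourth spanning 6 semitones is augmented (the perfect fourth is 5).

augmented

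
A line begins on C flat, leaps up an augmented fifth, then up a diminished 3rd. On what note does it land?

An augmented fifth up from Cb is G (letter G, 8 semitones up).
A diminished third up from G is Bbb (letter B, 2 semitones up).

Bbb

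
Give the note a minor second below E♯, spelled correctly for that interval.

E down a major second is D, so the target letter is D.
From E#, a minor second is 1 semitone down: D##.

D##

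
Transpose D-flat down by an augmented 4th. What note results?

Abb

D down a perfect fourth is A, so the target letter is A.
From Db, an augmented fourth is 6 semitones down: Abb.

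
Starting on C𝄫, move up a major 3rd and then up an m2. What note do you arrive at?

Fbb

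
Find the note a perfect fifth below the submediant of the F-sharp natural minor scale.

The submediant of F# natural minor is D.
A perfect fifth (7 semitones) below D lands on the letter G, giving G.

G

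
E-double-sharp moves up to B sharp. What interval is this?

diminished fifth

The letter names run E→B, a span of 4 letter steps, so the interval is some kind of fifth.
E## to B# is 6 semitones. A perfect fifth is 7, so 6 makes it diminished.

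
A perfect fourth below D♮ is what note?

A

D down a perfect fourth is A, so the target letter is A.
From D, a perfect fourth is 5 semitones down: A.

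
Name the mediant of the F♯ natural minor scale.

A

The F# natural minor scale runs F# G# A B C# D E.
Degree 3 is A.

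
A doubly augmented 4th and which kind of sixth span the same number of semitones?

diminished

A doubly augmented fourth spans 7 semitones.
A sixth spanning 7 semitones is diminished (the major sixth is 9).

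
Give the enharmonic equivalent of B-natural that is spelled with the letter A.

B is pitch class 11. The letter A alone is pitch class 9.
To reach pitch class 11 from A requires an offset of +2 semitones, i.e. double sharp: A##.

A##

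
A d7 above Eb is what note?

Dbb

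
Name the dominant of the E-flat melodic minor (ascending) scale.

Bb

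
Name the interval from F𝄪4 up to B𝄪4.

Counting letters F–G–A–B gives a fourth.
F##→B## = 6 semitones, 1 wider than the perfect fourth (5), so augmented.

augmented fourth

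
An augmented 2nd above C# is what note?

D##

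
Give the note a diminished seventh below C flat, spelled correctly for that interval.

A seventh below C lands on the letter D.
A diminished seventh spans 9 semitones, so Cb moves to pitch class 2. On the letter D that is D.

D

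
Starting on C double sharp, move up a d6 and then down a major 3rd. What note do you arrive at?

A diminished sixth up from C## is A (letter A, 7 semitones up).
A major third down from A is F (letter F, 4 semitones down).

F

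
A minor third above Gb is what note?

A third above G lands on the letter B.
A minor third spans 3 semitones, so Gb moves to pitch class 9. On the letter B that is Bbb.

Bbb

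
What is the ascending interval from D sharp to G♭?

doubly diminished fourth

The letter names run D→G, a span of 3 letter steps, so the interval is some kind of fourth.
D# to Gb is 3 semitones. A perfect fourth is 5, so 3 makes it doubly diminished.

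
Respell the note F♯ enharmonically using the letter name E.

Plain E sits 2 semitones below F#, so on the letter E the same pitch needs a double sharp: E##.

E##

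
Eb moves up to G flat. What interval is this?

minor third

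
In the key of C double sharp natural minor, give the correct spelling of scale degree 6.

The C## natural minor scale runs C## D## E# F## G## A# B#.
Degree 6 is A#.

A#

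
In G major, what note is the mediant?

B

The G major scale runs G A B C D E F#.
Degree 3 is B.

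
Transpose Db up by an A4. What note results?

G

A fourth above D lands on the letter G.
An augmented fourth spans 6 semitones, so Db moves to pitch class 7. On the letter G that is G.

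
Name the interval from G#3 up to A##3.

The letter names run G→A, a span of 1 letter step, so the interval is some kind of second.
G# to A## is 3 semitones. A major second is 2, so 3 makes it augmented.

augmented second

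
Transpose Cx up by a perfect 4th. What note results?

C up a perfect fourth is F, so the target letter is F.
From C##, a perfect fourth is 5 semitones up: F##.

F##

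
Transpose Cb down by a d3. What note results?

A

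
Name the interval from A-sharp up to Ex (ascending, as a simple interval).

The letter names run A→E, a span of 4 letter steps, so the interval is some kind of fifth.
A# to E## is 8 semitones. A perfect fifth is 7, so 8 makes it augmented.

augmented fifth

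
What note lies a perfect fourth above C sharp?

C up a perfect fourth is F, so the target letter is F.
From C#, a perfect fourth is 5 semitones up: F#.

F#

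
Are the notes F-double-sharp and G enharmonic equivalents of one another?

Yes

F## is pitch class 7; G is pitch class 7.
All spellings map to pitch class 7, so they are enharmonically equivalent.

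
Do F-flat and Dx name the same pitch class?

Yes

Fb is pitch class 4; D## is pitch class 4.
All spellings map to pitch class 4, so they are enharmonically equivalent.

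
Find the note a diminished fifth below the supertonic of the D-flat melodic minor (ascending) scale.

A

The supertonic of Db melodic minor (ascending) is Eb.
A diminished fifth (6 semitones) below Eb lands on the letter A, giving A.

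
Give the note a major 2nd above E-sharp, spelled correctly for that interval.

F##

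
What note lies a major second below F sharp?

A second below F lands on the letter E.
A major second spans 2 semitones, so F# moves to pitch class 4. On the letter E that is E.

E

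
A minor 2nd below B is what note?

B down a major second is A, so the target letter is A.
From B, a minor second is 1 semitone down: A#.

A#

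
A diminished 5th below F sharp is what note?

F down a perfect fifth is Bb, so the target letter is B.
From F#, a diminished fifth is 6 semitones down: B#.

B#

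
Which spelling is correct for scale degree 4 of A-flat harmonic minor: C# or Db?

Each scale degree takes a distinct letter name. Degree 4 of a scale on A must use the letter D.
Db and C# are enharmonically the same pitch, but only Db uses the letter D, so it is the correct spelling here.

Db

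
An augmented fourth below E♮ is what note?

Bb

A fourth below E lands on the letter B.
An augmented fourth spans 6 semitones, so E moves to pitch class 10. On the letter B that is Bb.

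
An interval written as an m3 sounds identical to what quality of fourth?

doubly diminished

A minor third spans 3 semitones.
A fourth spanning 3 semitones is doubly diminished (the perfect fourth is 5).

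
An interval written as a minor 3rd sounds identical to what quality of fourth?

doubly diminished

A minor third spans 3 semitones.
A fourth spanning 3 semitones is doubly diminished (the perfect fourth is 5).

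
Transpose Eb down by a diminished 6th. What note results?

G#

A sixth below E lands on the letter G.
A diminished sixth spans 7 semitones, so Eb moves to pitch class 8. On the letter G that is G#.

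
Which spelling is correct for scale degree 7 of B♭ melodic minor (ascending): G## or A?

A

Each scale degree takes a distinct letter name. Degree 7 of a scale on B must use the letter A.
A and G## are enharmonically the same pitch, but only A uses the letter A, so it is the correct spelling here.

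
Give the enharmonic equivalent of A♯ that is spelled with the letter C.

A# is pitch class 10. The letter C alone is pitch class 0.
To reach pitch class 10 from C requires an offset of -2 semitones, i.e. double flat: Cbb.

Cbb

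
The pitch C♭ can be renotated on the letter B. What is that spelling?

B

Plain B sits at the same pitch as Cb, so on the letter B the same pitch needs a natural: B.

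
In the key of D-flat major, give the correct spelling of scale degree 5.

Ab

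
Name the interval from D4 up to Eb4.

Counting letters D–E gives a second.
D→Eb = 1 semitone, 1 narrower than the major second (2), so minor.

minor second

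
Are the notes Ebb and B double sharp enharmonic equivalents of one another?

No

Ebb is pitch class 2; B## is pitch class 1.
The pitch classes differ (2 vs. 1), so they are not enharmonic equivalents.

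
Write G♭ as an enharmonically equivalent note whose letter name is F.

Gb is pitch class 6. The letter F alone is pitch class 5.
To reach pitch class 6 from F requires an offset of +1 semitone, i.e. sharp: F#.

F#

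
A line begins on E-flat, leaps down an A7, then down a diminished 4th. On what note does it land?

Cb

An augmented seventh down from Eb is Fbb (letter F, 12 semitones down).
A diminished fourth down from Fbb is Cb (letter C, 4 semitones down).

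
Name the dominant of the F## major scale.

The F## major scale runs F## G## A## B# C## D## E##.
Degree 5 is C##.

C##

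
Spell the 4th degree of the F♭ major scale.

Bbb

The Fb major scale runs Fb Gb Ab Bbb Cb Db Eb.
Degree 4 is Bbb.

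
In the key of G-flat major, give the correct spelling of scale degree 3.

The Gb major scale runs Gb Ab Bb Cb Db Eb F.
Degree 3 is Bb.

Bb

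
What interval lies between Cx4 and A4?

diminished sixth

Counting letters C–D–E–F–G–A gives a sixth.
C##→A = 7 semitones, 2 narrower than the major sixth (9), so diminished.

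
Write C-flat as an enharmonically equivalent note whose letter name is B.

Cb is pitch class 11. The letter B alone is pitch class 11.
Pitch class 11 on B needs no accidental: B.

B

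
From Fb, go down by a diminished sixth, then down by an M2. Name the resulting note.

G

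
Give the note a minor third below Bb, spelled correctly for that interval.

A third below B lands on the letter G.
A minor third spans 3 semitones, so Bb moves to pitch class 7. On the letter G that is G.

G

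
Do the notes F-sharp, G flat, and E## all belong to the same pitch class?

F# is pitch class 6; Gb is pitch class 6; E## is pitch class 6.
All spellings map to pitch class 6, so they are enharmonically equivalent.

Yes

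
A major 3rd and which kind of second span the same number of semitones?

A major third spans 4 semitones.
A second spanning 4 semitones is doubly augmented (the major second is 2).

doubly augmented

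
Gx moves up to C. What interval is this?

The letter names run G→C, a span of 3 letter steps, so the interval is some kind of fourth.
G## to C is 3 semitones. A perfect fourth is 5, so 3 makes it doubly diminished.

doubly diminished fourth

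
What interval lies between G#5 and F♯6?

minor seventh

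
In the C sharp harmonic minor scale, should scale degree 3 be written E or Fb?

E

Each scale degree takes a distinct letter name. Degree 3 of a scale on C must use the letter E.
E and Fb are enharmonically the same pitch, but only E uses the letter E, so it is the correct spelling here.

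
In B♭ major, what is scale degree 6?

G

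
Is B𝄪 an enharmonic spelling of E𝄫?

B## is pitch class 1; Ebb is pitch class 2.
The pitch classes differ (1 vs. 2), so they are not enharmonic equivalents.

No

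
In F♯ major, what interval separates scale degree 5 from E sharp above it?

major third

Scale degree 5 of F# major is C#.
C# up to E#: letters C→E make it a third; 4 semitones makes it major.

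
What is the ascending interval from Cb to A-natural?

augmented sixth

Counting letters C–D–E–F–G–A gives a sixth.
Cb→A = 10 semitones, 1 wider than the major sixth (9), so augmented.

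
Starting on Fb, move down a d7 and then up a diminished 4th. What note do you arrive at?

A diminished seventh down from Fb is G (letter G, 9 semitones down).
A diminished fourth up from G is Cb (letter C, 4 semitones up).

Cb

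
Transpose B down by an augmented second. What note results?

Ab

B down a major second is A, so the target letter is A.
From B, an augmented second is 3 semitones down: Ab.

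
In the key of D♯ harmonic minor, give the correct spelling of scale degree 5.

A#

Degree 5 takes the letter 4 steps above D, which is A.
In harmonic minor, degree 5 sits 7 semitones above the tonic. D# + 7 semitones is pitch class 10, spelled on A as A#.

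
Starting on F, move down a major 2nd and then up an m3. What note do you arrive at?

Gb

A major second down from F is Eb (letter E, 2 semitones down).
A minor third up from Eb is Gb (letter G, 3 semitones up).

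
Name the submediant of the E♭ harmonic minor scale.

The Eb harmonic minor scale runs Eb F Gb Ab Bb Cb D.
Degree 6 is Cb.

Cb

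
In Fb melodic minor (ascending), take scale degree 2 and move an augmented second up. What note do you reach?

A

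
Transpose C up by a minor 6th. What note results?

Ab

A sixth above C lands on the letter A.
A minor sixth spans 8 semitones, so C moves to pitch class 8. On the letter A that is Ab.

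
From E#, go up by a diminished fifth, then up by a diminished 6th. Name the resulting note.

A diminished fifth up from E# is B (letter B, 6 semitones up).
A diminished sixth up from B is Gb (letter G, 7 semitones up).

Gb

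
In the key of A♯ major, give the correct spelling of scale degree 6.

F##

Degree 6 takes the letter 5 steps above A, which is F.
In major, degree 6 sits 9 semitones above the tonic. A# + 9 semitones is pitch class 7, spelled on F as F##.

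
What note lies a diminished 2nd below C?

B#

C down a major second is Bb, so the target letter is B.
From C, a diminished second is 0 semitones down: B#.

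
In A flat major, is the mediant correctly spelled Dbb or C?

C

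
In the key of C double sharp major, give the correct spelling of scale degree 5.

G##

The C## major scale runs C## D## E## F## G## A## B##.
Degree 5 is G##.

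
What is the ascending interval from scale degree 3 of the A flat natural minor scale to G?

Scale degree 3 of Ab natural minor is Cb.
Cb up to G: letters C→G make it a fifth; 8 semitones makes it augmented.

augmented fifth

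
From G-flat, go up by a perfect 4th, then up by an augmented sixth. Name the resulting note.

A perfect fourth up from Gb is Cb (letter C, 5 semitones up).
An augmented sixth up from Cb is A (letter A, 10 semitones up).

A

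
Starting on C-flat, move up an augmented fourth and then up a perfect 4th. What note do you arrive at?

Bb

An augmented fourth up from Cb is F (letter F, 6 semitones up).
A perfect fourth up from F is Bb (letter B, 5 semitones up).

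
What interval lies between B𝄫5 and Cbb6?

Counting letters B–C gives a second.
Bbb→Cbb = 1 semitone, 1 narrower than the major second (2), so minor.

minor second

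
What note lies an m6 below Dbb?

Fb

A sixth below D lands on the letter F.
A minor sixth spans 8 semitones, so Dbb moves to pitch class 4. On the letter F that is Fb.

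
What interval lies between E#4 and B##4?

The letter names run E→B, a span of 4 letter steps, so the interval is some kind of fifth.
E# to B## is 8 semitones. A perfect fifth is 7, so 8 makes it augmented.

augmented fifth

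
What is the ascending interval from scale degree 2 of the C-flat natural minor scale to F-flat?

minor third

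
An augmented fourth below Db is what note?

D down a perfect fourth is A, so the target letter is A.
From Db, an augmented fourth is 6 semitones down: Abb.

Abb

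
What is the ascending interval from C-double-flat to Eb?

augmented third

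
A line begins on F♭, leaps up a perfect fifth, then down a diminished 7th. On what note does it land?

D

A perfect fifth up from Fb is Cb (letter C, 7 semitones up).
A diminished seventh down from Cb is D (letter D, 9 semitones down).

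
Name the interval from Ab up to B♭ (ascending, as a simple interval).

Counting letters A–B gives a second.
Ab→Bb = 2 semitones, exactly the major second.

major second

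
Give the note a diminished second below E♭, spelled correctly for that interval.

D#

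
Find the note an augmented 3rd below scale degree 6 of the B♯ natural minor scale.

Eb

Scale degree 6 of B# natural minor is G#.
An augmented third (5 semitones) below G# lands on the letter E, giving Eb.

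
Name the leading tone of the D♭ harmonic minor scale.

The Db harmonic minor scale runs Db Eb Fb Gb Ab Bbb C.
Degree 7 is C.

C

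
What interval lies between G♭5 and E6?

Counting letters G–A–B–C–D–E gives a sixth.
Gb→E = 10 semitones, 1 wider than the major sixth (9), so augmented.

augmented sixth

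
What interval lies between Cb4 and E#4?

Counting letters C–D–E gives a third.
Cb→E# = 6 semitones, 2 wider than the major third (4), so doubly augmented.

doubly augmented third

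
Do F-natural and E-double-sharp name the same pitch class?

No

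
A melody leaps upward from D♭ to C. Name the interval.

major seventh

The letter names run D→C, a span of 6 letter steps, so the interval is some kind of seventh.
Db to C is 11 semitones. A major seventh is 11, so 11 makes it major.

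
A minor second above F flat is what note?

Gbb

A second above F lands on the letter G.
A minor second spans 1 semitone, so Fb moves to pitch class 5. On the letter G that is Gbb.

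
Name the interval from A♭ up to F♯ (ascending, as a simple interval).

augmented sixth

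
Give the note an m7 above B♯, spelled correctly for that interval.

A#

B up a major seventh is A#, so the target letter is A.
From B#, a minor seventh is 10 semitones up: A#.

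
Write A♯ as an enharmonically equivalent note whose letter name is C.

Plain C sits 2 semitones above A#, so on the letter C the same pitch needs a double flat: Cbb.

Cbb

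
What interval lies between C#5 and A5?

minor sixth

Counting letters C–D–E–F–G–A gives a sixth.
C#→A = 8 semitones, 1 narrower than the major sixth (9), so minor.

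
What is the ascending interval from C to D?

Counting letters C–D gives a second.
C→D = 2 semitones, exactly the major second.

major second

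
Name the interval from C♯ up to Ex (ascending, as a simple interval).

The letter names run C→E, a span of 2 letter steps, so the interval is some kind of third.
C# to E## is 5 semitones. A major third is 4, so 5 makes it augmented.

augmented third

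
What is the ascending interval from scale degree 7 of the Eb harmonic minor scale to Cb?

diminished seventh

Scale degree 7 of Eb harmonic minor is D.
D up to Cb: letters D→C make it a seventh; 9 semitones makes it diminished.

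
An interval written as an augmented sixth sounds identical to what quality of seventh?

minor

An augmented sixth spans 10 semitones.
A seventh spanning 10 semitones is minor (the major seventh is 11).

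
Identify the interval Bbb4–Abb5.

minor seventh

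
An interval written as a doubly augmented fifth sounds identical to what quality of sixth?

major

A doubly augmented fifth spans 9 semitones.
A sixth spanning 9 semitones is major (the major sixth is 9).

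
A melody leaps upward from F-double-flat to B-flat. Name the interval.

Counting letters F–G–A–B gives a fourth.
Fbb→Bb = 7 semitones, 2 wider than the perfect fourth (5), so doubly augmented.

doubly augmented fourth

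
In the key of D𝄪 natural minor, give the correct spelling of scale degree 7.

C##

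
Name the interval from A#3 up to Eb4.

The letter names run A→E, a span of 4 letter steps, so the interval is some kind of fifth.
A# to Eb is 5 semitones. A perfect fifth is 7, so 5 makes it doubly diminished.

doubly diminished fifth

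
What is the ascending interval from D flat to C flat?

The letter names run D→C, a span of 6 letter steps, so the interval is some kind of seventh.
Db to Cb is 10 semitones. A major seventh is 11, so 10 makes it minor.

minor seventh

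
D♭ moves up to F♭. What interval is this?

minor third

The letter names run D→F, a span of 2 letter steps, so the interval is some kind of third.
Db to Fb is 3 semitones. A major third is 4, so 3 makes it minor.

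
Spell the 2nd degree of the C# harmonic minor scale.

Degree 2 takes the letter 1 step above C, which is D.
In harmonic minor, degree 2 sits 2 semitones above the tonic. C# + 2 semitones is pitch class 3, spelled on D as D#.

D#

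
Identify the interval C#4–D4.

The letter names run C→D, a span of 1 letter step, so the interval is some kind of second.
C# to D is 1 semitone. A major second is 2, so 1 makes it minor.

minor second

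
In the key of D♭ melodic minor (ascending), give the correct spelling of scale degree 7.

C

Degree 7 takes the letter 6 steps above D, which is C.
In melodic minor (ascending), degree 7 sits 11 semitones above the tonic. Db + 11 semitones is pitch class 0, spelled on C as C.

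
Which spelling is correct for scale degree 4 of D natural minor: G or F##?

Each scale degree takes a distinct letter name. Degree 4 of a scale on D must use the letter G.
G and F## are enharmonically the same pitch, but only G uses the letter G, so it is the correct spelling here.

G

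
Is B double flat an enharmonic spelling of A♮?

Yes

Bbb is pitch class 9; A is pitch class 9.
All spellings map to pitch class 9, so they are enharmonically equivalent.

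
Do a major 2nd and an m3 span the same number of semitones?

A major second spans 2 semitones; a minor third spans 3.
The spans differ, so they are not enharmonic equivalents.

No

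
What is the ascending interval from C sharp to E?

minor third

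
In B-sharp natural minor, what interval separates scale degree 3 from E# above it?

major second

Scale degree 3 of B# natural minor is D#.
D# up to E#: letters D→E make it a second; 2 semitones makes it major.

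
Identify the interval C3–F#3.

Counting letters C–D–E–F gives a fourth.
C→F# = 6 semitones, 1 wider than the perfect fourth (5), so augmented.

augmented fourth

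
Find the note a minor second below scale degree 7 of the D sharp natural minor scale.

B#

Scale degree 7 of D# natural minor is C#.
A minor second (1 semitone) below C# lands on the letter B, giving B#.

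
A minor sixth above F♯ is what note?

D

A sixth above F lands on the letter D.
A minor sixth spans 8 semitones, so F# moves to pitch class 2. On the letter D that is D.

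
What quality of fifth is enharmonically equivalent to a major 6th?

A major sixth spans 9 semitones.
A fifth spanning 9 semitones is doubly augmented (the perfect fifth is 7).

doubly augmented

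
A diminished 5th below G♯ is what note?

G down a perfect fifth is C, so the target letter is C.
From G#, a diminished fifth is 6 semitones down: C##.

C##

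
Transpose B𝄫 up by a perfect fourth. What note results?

A fourth above B lands on the letter E.
A perfect fourth spans 5 semitones, so Bbb moves to pitch class 2. On the letter E that is Ebb.

Ebb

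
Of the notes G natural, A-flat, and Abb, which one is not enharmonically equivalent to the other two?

In 12-tone equal temperament, enharmonic equivalents share a pitch class. G is pitch class 7; Ab is pitch class 8; Abb is pitch class 7.
G and Abb share pitch class 7, while Ab is pitch class 8.

Ab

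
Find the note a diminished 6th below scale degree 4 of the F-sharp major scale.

Scale degree 4 of F# major is B.
A diminished sixth (7 semitones) below B lands on the letter D, giving D##.

D##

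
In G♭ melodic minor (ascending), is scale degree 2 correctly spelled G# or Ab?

Ab

Each scale degree takes a distinct letter name. Degree 2 of a scale on G must use the letter A.
Ab and G# are enharmonically the same pitch, but only Ab uses the letter A, so it is the correct spelling here.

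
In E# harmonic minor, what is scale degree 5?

B#

The E# harmonic minor scale runs E# F## G# A# B# C# D##.
Degree 5 is B#.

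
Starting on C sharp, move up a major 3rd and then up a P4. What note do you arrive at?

A#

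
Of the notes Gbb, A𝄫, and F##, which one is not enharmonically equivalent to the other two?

In 12-tone equal temperament, enharmonic equivalents share a pitch class. Gbb is pitch class 5; Abb is pitch class 7; F## is pitch class 7.
Abb and F## share pitch class 7, while Gbb is pitch class 5.

Gbb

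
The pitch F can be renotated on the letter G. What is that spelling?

F is pitch class 5. The letter G alone is pitch class 7.
To reach pitch class 5 from G requires an offset of -2 semitones, i.e. double flat: Gbb.

Gbb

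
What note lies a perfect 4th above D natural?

G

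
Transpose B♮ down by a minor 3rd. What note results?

B down a major third is G, so the target letter is G.
From B, a minor third is 3 semitones down: G#.

G#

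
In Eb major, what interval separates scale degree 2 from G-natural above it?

major second

Scale degree 2 of Eb major is F.
F up to G: letters F→G make it a second; 2 semitones makes it major.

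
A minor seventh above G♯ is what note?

F#

A seventh above G lands on the letter F.
A minor seventh spans 10 semitones, so G# moves to pitch class 6. On the letter F that is F#.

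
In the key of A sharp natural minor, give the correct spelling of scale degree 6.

F#

Degree 6 takes the letter 5 steps above A, which is F.
In natural minor, degree 6 sits 8 semitones above the tonic. A# + 8 semitones is pitch class 6, spelled on F as F#.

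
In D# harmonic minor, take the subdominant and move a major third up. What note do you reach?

The subdominant of D# harmonic minor is G#.
A major third (4 semitones) above G# lands on the letter B, giving B#.

B#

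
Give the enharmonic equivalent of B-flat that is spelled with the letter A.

A#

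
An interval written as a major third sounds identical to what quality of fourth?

diminished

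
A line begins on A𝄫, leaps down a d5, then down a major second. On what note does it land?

Cb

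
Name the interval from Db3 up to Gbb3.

diminished fourth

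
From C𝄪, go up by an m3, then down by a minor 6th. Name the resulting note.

G##

A minor third up from C## is E# (letter E, 3 semitones up).
A minor sixth down from E# is G## (letter G, 8 semitones down).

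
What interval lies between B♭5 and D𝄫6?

The letter names run B→D, a span of 2 letter steps, so the interval is some kind of third.
Bb to Dbb is 2 semitones. A major third is 4, so 2 makes it diminished.

diminished third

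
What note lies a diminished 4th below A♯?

A down a perfect fourth is E, so the target letter is E.
From A#, a diminished fourth is 4 semitones down: E##.

E##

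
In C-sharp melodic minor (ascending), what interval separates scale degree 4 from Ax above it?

augmented third

Scale degree 4 of C# melodic minor (ascending) is F#.
F# up to A##: letters F→A make it a third; 5 semitones makes it augmented.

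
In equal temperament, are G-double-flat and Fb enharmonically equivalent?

Two spellings are enharmonically equivalent only if they share a pitch class.
Here Gbb → 5, Fb → 4; 4 ≠ 5, so they are not.

No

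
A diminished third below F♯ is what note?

F down a major third is Db, so the target letter is D.
From F#, a diminished third is 2 semitones down: D##.

D##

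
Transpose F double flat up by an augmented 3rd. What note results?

Ab

F up a major third is A, so the target letter is A.
From Fbb, an augmented third is 5 semitones up: Ab.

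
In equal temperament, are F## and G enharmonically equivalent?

F## = pitch class 7 and G = pitch class 7 — the same pitch class, so they are enharmonic equivalents.

Yes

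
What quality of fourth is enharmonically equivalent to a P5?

A perfect fifth spans 7 semitones.
A fourth spanning 7 semitones is doubly augmented (the perfect fourth is 5).

doubly augmented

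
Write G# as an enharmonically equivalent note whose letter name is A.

G# is pitch class 8. The letter A alone is pitch class 9.
To reach pitch class 8 from A requires an offset of -1 semitone, i.e. flat: Ab.

Ab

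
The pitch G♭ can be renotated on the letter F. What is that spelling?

Gb is pitch class 6. The letter F alone is pitch class 5.
To reach pitch class 6 from F requires an offset of +1 semitone, i.e. sharp: F#.

F#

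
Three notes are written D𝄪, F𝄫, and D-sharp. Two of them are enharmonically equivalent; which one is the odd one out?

In 12-tone equal temperament, enharmonic equivalents share a pitch class. D## is pitch class 4; Fbb is pitch class 3; D# is pitch class 3.
Fbb and D# share pitch class 3, while D## is pitch class 4.

D##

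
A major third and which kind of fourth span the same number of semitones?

diminished

A major third spans 4 semitones.
A fourth spanning 4 semitones is diminished (the perfect fourth is 5).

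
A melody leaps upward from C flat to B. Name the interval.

Counting letters C–D–E–F–G–A–B gives a seventh.
Cb→B = 12 semitones, 1 wider than the major seventh (11), so augmented.

augmented seventh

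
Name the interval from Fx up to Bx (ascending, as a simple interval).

The letter names run F→B, a span of 3 letter steps, so the interval is some kind of fourth.
F## to B## is 6 semitones. A perfect fourth is 5, so 6 makes it augmented.

augmented fourth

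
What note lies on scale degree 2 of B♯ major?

Degree 2 takes the letter 1 step above B, which is C.
In major, degree 2 sits 2 semitones above the tonic. B# + 2 semitones is pitch class 2, spelled on C as C##.

C##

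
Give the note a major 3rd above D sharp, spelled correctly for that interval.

D up a major third is F#, so the target letter is F.
From D#, a major third is 4 semitones up: F##.

F##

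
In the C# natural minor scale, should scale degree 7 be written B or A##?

Each scale degree takes a distinct letter name. Degree 7 of a scale on C must use the letter B.
B and A## are enharmonically the same pitch, but only B uses the letter B, so it is the correct spelling here.

B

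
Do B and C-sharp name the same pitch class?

No

Two spellings are enharmonically equivalent only if they share a pitch class.
Here B → 11, C# → 1; 1 ≠ 11, so they are not.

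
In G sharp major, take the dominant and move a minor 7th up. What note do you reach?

C#

The dominant of G# major is D#.
A minor seventh (10 semitones) above D# lands on the letter C, giving C#.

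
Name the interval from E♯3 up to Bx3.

augmented fifth

Counting letters E–F–G–A–B gives a fifth.
E#→B## = 8 semitones, 1 wider than the perfect fifth (7), so augmented.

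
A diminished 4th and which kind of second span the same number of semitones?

doubly augmented

A diminished fourth spans 4 semitones.
A second spanning 4 semitones is doubly augmented (the major second is 2).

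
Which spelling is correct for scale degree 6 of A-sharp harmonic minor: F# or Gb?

Each scale degree takes a distinct letter name. Degree 6 of a scale on A must use the letter F.
F# and Gb are enharmonically the same pitch, but only F# uses the letter F, so it is the correct spelling here.

F#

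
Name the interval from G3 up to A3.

major second

Counting letters G–A gives a second.
G→A = 2 semitones, exactly the major second.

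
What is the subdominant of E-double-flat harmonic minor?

Abb

Degree 4 takes the letter 3 steps above E, which is A.
In harmonic minor, degree 4 sits 5 semitones above the tonic. Ebb + 5 semitones is pitch class 7, spelled on A as Abb.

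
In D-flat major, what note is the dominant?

Degree 5 takes the letter 4 steps above D, which is A.
In major, degree 5 sits 7 semitones above the tonic. Db + 7 semitones is pitch class 8, spelled on A as Ab.

Ab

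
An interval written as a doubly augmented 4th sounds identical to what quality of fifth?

perfect

A doubly augmented fourth spans 7 semitones.
A fifth spanning 7 semitones is perfect (the perfect fifth is 7).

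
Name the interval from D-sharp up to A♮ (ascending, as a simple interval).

Counting letters D–E–F–G–A gives a fifth.
D#→A = 6 semitones, 1 narrower than the perfect fifth (7), so diminished.

diminished fifth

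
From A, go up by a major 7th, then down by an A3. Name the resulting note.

Eb

A major seventh up from A is G# (letter G, 11 semitones up).
An augmented third down from G# is Eb (letter E, 5 semitones down).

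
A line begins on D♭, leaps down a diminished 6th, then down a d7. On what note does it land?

A diminished sixth down from Db is F# (letter F, 7 semitones down).
A diminished seventh down from F# is G## (letter G, 9 semitones down).

G##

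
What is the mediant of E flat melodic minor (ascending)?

Gb

The Eb melodic minor (ascending) scale runs Eb F Gb Ab Bb C D.
Degree 3 is Gb.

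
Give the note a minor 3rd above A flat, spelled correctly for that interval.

Cb

A up a major third is C#, so the target letter is C.
From Ab, a minor third is 3 semitones up: Cb.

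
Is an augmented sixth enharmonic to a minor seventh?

Yes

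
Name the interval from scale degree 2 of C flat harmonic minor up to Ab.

perfect fifth

Scale degree 2 of Cb harmonic minor is Db.
Db up to Ab: letters D→A make it a fifth; 7 semitones makes it perfect.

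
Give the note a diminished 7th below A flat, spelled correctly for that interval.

B

A seventh below A lands on the letter B.
A diminished seventh spans 9 semitones, so Ab moves to pitch class 11. On the letter B that is B.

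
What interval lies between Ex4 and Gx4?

Counting letters E–F–G gives a third.
E##→G## = 3 semitones, 1 narrower than the major third (4), so minor.

minor third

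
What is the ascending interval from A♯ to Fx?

major sixth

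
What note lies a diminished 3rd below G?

E#

G down a major third is Eb, so the target letter is E.
From G, a diminished third is 2 semitones down: E#.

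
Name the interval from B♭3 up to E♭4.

perfect fourth

Counting letters B–C–D–E gives a fourth.
Bb→Eb = 5 semitones, exactly the perfect fourth.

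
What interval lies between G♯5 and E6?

Counting letters G–A–B–C–D–E gives a sixth.
G#→E = 8 semitones, 1 narrower than the major sixth (9), so minor.

minor sixth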